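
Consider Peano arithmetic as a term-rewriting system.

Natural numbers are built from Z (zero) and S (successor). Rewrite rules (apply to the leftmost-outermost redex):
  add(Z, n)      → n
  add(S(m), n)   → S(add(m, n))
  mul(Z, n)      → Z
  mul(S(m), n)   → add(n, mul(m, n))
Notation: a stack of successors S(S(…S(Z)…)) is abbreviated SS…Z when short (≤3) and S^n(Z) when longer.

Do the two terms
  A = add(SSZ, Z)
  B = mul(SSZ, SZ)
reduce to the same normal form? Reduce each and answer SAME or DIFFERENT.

Answer: SAME — A ⇓ SSZ, B ⇓ SSZ

Reduction:
Term A:
  start: add(SSZ, Z)
  →1  S(add(SZ, Z))
  →2  S(S(add(Z, Z)))
  →3  SSZ

Term B:
  start: mul(SSZ, SZ)
  →1  add(SZ, mul(SZ, SZ))
  →2  S(add(Z, mul(SZ, SZ)))
  →3  S(mul(SZ, SZ))
  →4  S(add(SZ, mul(Z, SZ)))
  →5  S(S(add(Z, mul(Z, SZ))))
  →6  S(S(mul(Z, SZ)))
  →7  SSZ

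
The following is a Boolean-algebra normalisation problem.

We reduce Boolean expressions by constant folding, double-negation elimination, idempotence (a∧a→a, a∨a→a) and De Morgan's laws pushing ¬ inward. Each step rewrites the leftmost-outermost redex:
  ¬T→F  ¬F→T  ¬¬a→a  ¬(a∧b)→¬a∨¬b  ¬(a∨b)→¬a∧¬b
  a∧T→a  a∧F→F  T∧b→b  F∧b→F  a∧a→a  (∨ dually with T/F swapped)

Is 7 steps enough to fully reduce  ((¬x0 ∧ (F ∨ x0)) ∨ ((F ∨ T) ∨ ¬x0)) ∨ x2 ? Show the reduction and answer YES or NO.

  start: ((¬x0 ∧ (F ∨ x0)) ∨ ((F ∨ T) ∨ ¬x0)) ∨ x2
  step 1: ((¬x0 ∧ x0) ∨ ((F ∨ T) ∨ ¬x0)) ∨ x2
  step 2: ((¬x0 ∧ x0) ∨ (T ∨ ¬x0)) ∨ x2
  step 3: ((¬x0 ∧ x0) ∨ T) ∨ x2
  step 4: T ∨ x2
  step 5: T

Answer: YES — reaches normal form T in 5 ≤ 7 steps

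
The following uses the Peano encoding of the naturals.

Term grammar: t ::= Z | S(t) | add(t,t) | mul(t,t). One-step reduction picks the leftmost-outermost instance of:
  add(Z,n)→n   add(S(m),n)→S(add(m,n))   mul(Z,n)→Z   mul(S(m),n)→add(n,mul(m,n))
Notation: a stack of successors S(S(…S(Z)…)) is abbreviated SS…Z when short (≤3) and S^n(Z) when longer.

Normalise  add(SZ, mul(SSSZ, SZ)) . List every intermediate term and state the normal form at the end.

Answer: normal form = S^4(Z)  (in 12 steps)

Working:
  start: add(SZ, mul(SSSZ, SZ))
  step 1: S(add(Z, mul(SSSZ, SZ)))
  step 2: S(mul(SSSZ, SZ))
  step 3: S(add(SZ, mul(SSZ, SZ)))
  step 4: S(S(add(Z, mul(SSZ, SZ))))
  step 5: S(S(mul(SSZ, SZ)))
  step 6: S(S(add(SZ, mul(SZ, SZ))))
  step 7: S(S(S(add(Z, mul(SZ, SZ)))))
  step 8: S(S(S(mul(SZ, SZ))))
  step 9: S(S(S(add(SZ, mul(Z, SZ)))))
  step 10: S(S(S(S(add(Z, mul(Z, SZ))))))
  step 11: S(S(S(S(mul(Z, SZ)))))
  step 12: S^4(Z)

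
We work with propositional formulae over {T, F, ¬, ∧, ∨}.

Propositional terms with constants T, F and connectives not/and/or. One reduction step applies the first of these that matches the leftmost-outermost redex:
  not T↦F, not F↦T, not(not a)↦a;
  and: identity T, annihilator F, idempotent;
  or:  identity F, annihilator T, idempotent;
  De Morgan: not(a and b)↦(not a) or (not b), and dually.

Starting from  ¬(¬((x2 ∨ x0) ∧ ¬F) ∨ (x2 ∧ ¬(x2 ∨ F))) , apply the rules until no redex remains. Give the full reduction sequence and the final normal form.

  start: ¬(¬((x2 ∨ x0) ∧ ¬F) ∨ (x2 ∧ ¬(x2 ∨ F)))
  step 1: ¬¬((x2 ∨ x0) ∧ ¬F) ∧ ¬(x2 ∧ ¬(x2 ∨ F))
  step 2: ((x2 ∨ x0) ∧ ¬F) ∧ ¬(x2 ∧ ¬(x2 ∨ F))
  step 3: ((x2 ∨ x0) ∧ T) ∧ ¬(x2 ∧ ¬(x2 ∨ F))
  step 4: (x2 ∨ x0) ∧ ¬(x2 ∧ ¬(x2 ∨ F))
  step 5: (x2 ∨ x0) ∧ (¬x2 ∨ ¬¬(x2 ∨ F))
  step 6: (x2 ∨ x0) ∧ (¬x2 ∨ (x2 ∨ F))
  step 7: (x2 ∨ x0) ∧ (¬x2 ∨ x2)

Answer: normal form = (x2 ∨ x0) ∧ (¬x2 ∨ x2)  (in 7 steps)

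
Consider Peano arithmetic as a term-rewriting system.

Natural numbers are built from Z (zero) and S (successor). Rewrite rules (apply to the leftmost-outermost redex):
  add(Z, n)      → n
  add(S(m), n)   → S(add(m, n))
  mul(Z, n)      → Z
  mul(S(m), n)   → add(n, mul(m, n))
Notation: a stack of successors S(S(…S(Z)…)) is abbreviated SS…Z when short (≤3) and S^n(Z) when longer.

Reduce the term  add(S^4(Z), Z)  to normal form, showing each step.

Answer: normal form = S^4(Z)  (in 5 steps)

Derivation:
  start: add(S^4(Z), Z)
  →1  S(add(SSSZ, Z))
  →2  S(S(add(SSZ, Z)))
  →3  S(S(S(add(SZ, Z))))
  →4  S(S(S(S(add(Z, Z)))))
  →5  S^4(Z)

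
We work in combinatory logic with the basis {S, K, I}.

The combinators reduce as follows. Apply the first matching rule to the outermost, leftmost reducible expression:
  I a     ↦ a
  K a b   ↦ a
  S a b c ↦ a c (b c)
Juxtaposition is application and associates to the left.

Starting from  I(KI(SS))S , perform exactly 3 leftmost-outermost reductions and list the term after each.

Answer: after 3 steps: S

Reduction:
  start: I(KI(SS))S
  →1  KI(SS)S
  →2  IS
  →3  S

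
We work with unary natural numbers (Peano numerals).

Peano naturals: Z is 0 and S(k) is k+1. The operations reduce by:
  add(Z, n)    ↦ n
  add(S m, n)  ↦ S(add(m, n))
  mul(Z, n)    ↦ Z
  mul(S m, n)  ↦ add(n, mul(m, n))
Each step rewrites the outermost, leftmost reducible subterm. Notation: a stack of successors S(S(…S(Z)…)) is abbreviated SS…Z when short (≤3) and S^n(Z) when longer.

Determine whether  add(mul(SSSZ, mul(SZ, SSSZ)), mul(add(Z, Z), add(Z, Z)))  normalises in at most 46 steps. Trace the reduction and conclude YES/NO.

Answer: YES — reaches normal form S^9(Z) in 46 ≤ 46 steps

Working:
  start: add(mul(SSSZ, mul(SZ, SSSZ)), mul(add(Z, Z), add(Z, Z)))
  →1  add(add(mul(SZ, SSSZ), mul(SSZ, mul(SZ, SSSZ))), mul(add(Z, Z), add(Z, Z)))
  →2  add(add(add(SSSZ, mul(Z, SSSZ)), mul(SSZ, mul(SZ, SSSZ))), mul(add(Z, Z), add(Z, Z)))
  →3  add(add(S(add(SSZ, mul(Z, SSSZ))), mul(SSZ, mul(SZ, SSSZ))), mul(add(Z, Z), add(Z, Z)))
  →4  add(S(add(add(SSZ, mul(Z, SSSZ)), mul(SSZ, mul(SZ, SSSZ)))), mul(add(Z, Z), add(Z, Z)))
  →5  S(add(add(add(SSZ, mul(Z, SSSZ)), mul(SSZ, mul(SZ, SSSZ))), mul(add(Z, Z), add(Z, Z))))
  →6  S(add(add(S(add(SZ, mul(Z, SSSZ))), mul(SSZ, mul(SZ, SSSZ))), mul(add(Z, Z), add(Z, Z))))
  →7  S(add(S(add(add(SZ, mul(Z, SSSZ)), mul(SSZ, mul(SZ, SSSZ)))), mul(add(Z, Z), add(Z, Z))))
  →8  S(S(add(add(add(SZ, mul(Z, SSSZ)), mul(SSZ, mul(SZ, SSSZ))), mul(add(Z, Z), add(Z, Z)))))
  →9  S(S(add(add(S(add(Z, mul(Z, SSSZ))), mul(SSZ, mul(SZ, SSSZ))), mul(add(Z, Z), add(Z, Z)))))
  →10  S(S(add(S(add(add(Z, mul(Z, SSSZ)), mul(SSZ, mul(SZ, SSSZ)))), mul(add(Z, Z), add(Z, Z)))))
  →11  S(S(S(add(add(add(Z, mul(Z, SSSZ)), mul(SSZ, mul(SZ, SSSZ))), mul(add(Z, Z), add(Z, Z))))))
  →12  S(S(S(add(add(mul(Z, SSSZ), mul(SSZ, mul(SZ, SSSZ))), mul(add(Z, Z), add(Z, Z))))))
  →13  S(S(S(add(add(Z, mul(SSZ, mul(SZ, SSSZ))), mul(add(Z, Z), add(Z, Z))))))
  →14  S(S(S(add(mul(SSZ, mul(SZ, SSSZ)), mul(add(Z, Z), add(Z, Z))))))
  →15  S(S(S(add(add(mul(SZ, SSSZ), mul(SZ, mul(SZ, SSSZ))), mul(add(Z, Z), add(Z, Z))))))
  →16  S(S(S(add(add(add(SSSZ, mul(Z, SSSZ)), mul(SZ, mul(SZ, SSSZ))), mul(add(Z, Z), add(Z, Z))))))
  →17  S(S(S(add(add(S(add(SSZ, mul(Z, SSSZ))), mul(SZ, mul(SZ, SSSZ))), mul(add(Z, Z), add(Z, Z))))))
  →18  S(S(S(add(S(add(add(SSZ, mul(Z, SSSZ)), mul(SZ, mul(SZ, SSSZ)))), mul(add(Z, Z), add(Z, Z))))))
  →19  S(S(S(S(add(add(add(SSZ, mul(Z, SSSZ)), mul(SZ, mul(SZ, SSSZ))), mul(add(Z, Z), add(Z, Z)))))))
  →20  S(S(S(S(add(add(S(add(SZ, mul(Z, SSSZ))), mul(SZ, mul(SZ, SSSZ))), mul(add(Z, Z), add(Z, Z)))))))
  →21  S(S(S(S(add(S(add(add(SZ, mul(Z, SSSZ)), mul(SZ, mul(SZ, SSSZ)))), mul(add(Z, Z), add(Z, Z)))))))
  →22  S(S(S(S(S(add(add(add(SZ, mul(Z, SSSZ)), mul(SZ, mul(SZ, SSSZ))), mul(add(Z, Z), add(Z, Z))))))))
  →23  S(S(S(S(S(add(add(S(add(Z, mul(Z, SSSZ))), mul(SZ, mul(SZ, SSSZ))), mul(add(Z, Z), add(Z, Z))))))))
  →24  S(S(S(S(S(add(S(add(add(Z, mul(Z, SSSZ)), mul(SZ, mul(SZ, SSSZ)))), mul(add(Z, Z), add(Z, Z))))))))
  →25  S(S(S(S(S(S(add(add(add(Z, mul(Z, SSSZ)), mul(SZ, mul(SZ, SSSZ))), mul(add(Z, Z), add(Z, Z)))))))))
  →26  S(S(S(S(S(S(add(add(mul(Z, SSSZ), mul(SZ, mul(SZ, SSSZ))), mul(add(Z, Z), add(Z, Z)))))))))
  →27  S(S(S(S(S(S(add(add(Z, mul(SZ, mul(SZ, SSSZ))), mul(add(Z, Z), add(Z, Z)))))))))
  →28  S(S(S(S(S(S(add(mul(SZ, mul(SZ, SSSZ)), mul(add(Z, Z), add(Z, Z)))))))))
  →29  S(S(S(S(S(S(add(add(mul(SZ, SSSZ), mul(Z, mul(SZ, SSSZ))), mul(add(Z, Z), add(Z, Z)))))))))
  →30  S(S(S(S(S(S(add(add(add(SSSZ, mul(Z, SSSZ)), mul(Z, mul(SZ, SSSZ))), mul(add(Z, Z), add(Z, Z)))))))))
  →31  S(S(S(S(S(S(add(add(S(add(SSZ, mul(Z, SSSZ))), mul(Z, mul(SZ, SSSZ))), mul(add(Z, Z), add(Z, Z)))))))))
  →32  S(S(S(S(S(S(add(S(add(add(SSZ, mul(Z, SSSZ)), mul(Z, mul(SZ, SSSZ)))), mul(add(Z, Z), add(Z, Z)))))))))
  →33  S(S(S(S(S(S(S(add(add(add(SSZ, mul(Z, SSSZ)), mul(Z, mul(SZ, SSSZ))), mul(add(Z, Z), add(Z, Z))))))))))
  →34  S(S(S(S(S(S(S(add(add(S(add(SZ, mul(Z, SSSZ))), mul(Z, mul(SZ, SSSZ))), mul(add(Z, Z), add(Z, Z))))))))))
  →35  S(S(S(S(S(S(S(add(S(add(add(SZ, mul(Z, SSSZ)), mul(Z, mul(SZ, SSSZ)))), mul(add(Z, Z), add(Z, Z))))))))))
  →36  S(S(S(S(S(S(S(S(add(add(add(SZ, mul(Z, SSSZ)), mul(Z, mul(SZ, SSSZ))), mul(add(Z, Z), add(Z, Z)))))))))))
  →37  S(S(S(S(S(S(S(S(add(add(S(add(Z, mul(Z, SSSZ))), mul(Z, mul(SZ, SSSZ))), mul(add(Z, Z), add(Z, Z)))))))))))
  →38  S(S(S(S(S(S(S(S(add(S(add(add(Z, mul(Z, SSSZ)), mul(Z, mul(SZ, SSSZ)))), mul(add(Z, Z), add(Z, Z)))))))))))
  →39  S(S(S(S(S(S(S(S(S(add(add(add(Z, mul(Z, SSSZ)), mul(Z, mul(SZ, SSSZ))), mul(add(Z, Z), add(Z, Z))))))))))))
  →40  S(S(S(S(S(S(S(S(S(add(add(mul(Z, SSSZ), mul(Z, mul(SZ, SSSZ))), mul(add(Z, Z), add(Z, Z))))))))))))
  →41  S(S(S(S(S(S(S(S(S(add(add(Z, mul(Z, mul(SZ, SSSZ))), mul(add(Z, Z), add(Z, Z))))))))))))
  →42  S(S(S(S(S(S(S(S(S(add(mul(Z, mul(SZ, SSSZ)), mul(add(Z, Z), add(Z, Z))))))))))))
  →43  S(S(S(S(S(S(S(S(S(add(Z, mul(add(Z, Z), add(Z, Z))))))))))))
  →44  S(S(S(S(S(S(S(S(S(mul(add(Z, Z), add(Z, Z)))))))))))
  →45  S(S(S(S(S(S(S(S(S(mul(Z, add(Z, Z)))))))))))
  →46  S^9(Z)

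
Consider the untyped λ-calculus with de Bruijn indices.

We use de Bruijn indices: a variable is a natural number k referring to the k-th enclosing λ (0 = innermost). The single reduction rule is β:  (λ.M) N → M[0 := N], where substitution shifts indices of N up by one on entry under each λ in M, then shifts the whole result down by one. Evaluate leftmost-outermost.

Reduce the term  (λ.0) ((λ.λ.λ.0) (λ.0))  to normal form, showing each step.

Answer: normal form = λ.λ.0  (in 2 steps)

Working:
  start: (λ.0) ((λ.λ.λ.0) (λ.0))
  [1] (λ.λ.λ.0) (λ.0)
  [2] λ.λ.0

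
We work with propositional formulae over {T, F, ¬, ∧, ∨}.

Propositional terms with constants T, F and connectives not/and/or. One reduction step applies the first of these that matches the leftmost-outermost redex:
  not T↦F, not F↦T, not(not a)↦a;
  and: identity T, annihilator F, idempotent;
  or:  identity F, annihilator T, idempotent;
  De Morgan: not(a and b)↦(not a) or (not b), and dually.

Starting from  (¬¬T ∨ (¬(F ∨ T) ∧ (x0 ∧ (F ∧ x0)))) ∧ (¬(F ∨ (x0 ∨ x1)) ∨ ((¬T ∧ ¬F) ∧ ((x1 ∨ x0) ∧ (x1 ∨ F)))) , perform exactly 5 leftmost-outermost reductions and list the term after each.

  start: (¬¬T ∨ (¬(F ∨ T) ∧ (x0 ∧ (F ∧ x0)))) ∧ (¬(F ∨ (x0 ∨ x1)) ∨ ((¬T ∧ ¬F) ∧ ((x1 ∨ x0) ∧ (x1 ∨ F))))
  step 1: (T ∨ (¬(F ∨ T) ∧ (x0 ∧ (F ∧ x0)))) ∧ (¬(F ∨ (x0 ∨ x1)) ∨ ((¬T ∧ ¬F) ∧ ((x1 ∨ x0) ∧ (x1 ∨ F))))
  step 2: T ∧ (¬(F ∨ (x0 ∨ x1)) ∨ ((¬T ∧ ¬F) ∧ ((x1 ∨ x0) ∧ (x1 ∨ F))))
  step 3: ¬(F ∨ (x0 ∨ x1)) ∨ ((¬T ∧ ¬F) ∧ ((x1 ∨ x0) ∧ (x1 ∨ F)))
  step 4: (¬F ∧ ¬(x0 ∨ x1)) ∨ ((¬T ∧ ¬F) ∧ ((x1 ∨ x0) ∧ (x1 ∨ F)))
  step 5: (T ∧ ¬(x0 ∨ x1)) ∨ ((¬T ∧ ¬F) ∧ ((x1 ∨ x0) ∧ (x1 ∨ F)))

Answer: after 5 steps: (T ∧ ¬(x0 ∨ x1)) ∨ ((¬T ∧ ¬F) ∧ ((x1 ∨ x0) ∧ (x1 ∨ F)))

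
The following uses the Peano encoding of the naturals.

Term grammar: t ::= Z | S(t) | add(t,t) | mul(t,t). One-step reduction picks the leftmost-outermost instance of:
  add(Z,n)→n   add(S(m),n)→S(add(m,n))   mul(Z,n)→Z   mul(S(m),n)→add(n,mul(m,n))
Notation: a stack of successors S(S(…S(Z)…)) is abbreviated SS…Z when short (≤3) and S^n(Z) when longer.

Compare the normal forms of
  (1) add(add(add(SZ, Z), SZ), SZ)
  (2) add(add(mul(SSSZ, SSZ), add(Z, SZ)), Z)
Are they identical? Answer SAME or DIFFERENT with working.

Answer: DIFFERENT — A ⇓ SSSZ, B ⇓ S^7(Z)

Working:
Term A:
  start: add(add(add(SZ, Z), SZ), SZ)
  step 1: add(add(S(add(Z, Z)), SZ), SZ)
  step 2: add(S(add(add(Z, Z), SZ)), SZ)
  step 3: S(add(add(add(Z, Z), SZ), SZ))
  step 4: S(add(add(Z, SZ), SZ))
  step 5: S(add(SZ, SZ))
  step 6: S(S(add(Z, SZ)))
  step 7: SSSZ

Term B:
  start: add(add(mul(SSSZ, SSZ), add(Z, SZ)), Z)
  step 1: add(add(add(SSZ, mul(SSZ, SSZ)), add(Z, SZ)), Z)
  step 2: add(add(S(add(SZ, mul(SSZ, SSZ))), add(Z, SZ)), Z)
  step 3: add(S(add(add(SZ, mul(SSZ, SSZ)), add(Z, SZ))), Z)
  step 4: S(add(add(add(SZ, mul(SSZ, SSZ)), add(Z, SZ)), Z))
  step 5: S(add(add(S(add(Z, mul(SSZ, SSZ))), add(Z, SZ)), Z))
  step 6: S(add(S(add(add(Z, mul(SSZ, SSZ)), add(Z, SZ))), Z))
  step 7: S(S(add(add(add(Z, mul(SSZ, SSZ)), add(Z, SZ)), Z)))
  step 8: S(S(add(add(mul(SSZ, SSZ), add(Z, SZ)), Z)))
  step 9: S(S(add(add(add(SSZ, mul(SZ, SSZ)), add(Z, SZ)), Z)))
  step 10: S(S(add(add(S(add(SZ, mul(SZ, SSZ))), add(Z, SZ)), Z)))
  step 11: S(S(add(S(add(add(SZ, mul(SZ, SSZ)), add(Z, SZ))), Z)))
  step 12: S(S(S(add(add(add(SZ, mul(SZ, SSZ)), add(Z, SZ)), Z))))
  step 13: S(S(S(add(add(S(add(Z, mul(SZ, SSZ))), add(Z, SZ)), Z))))
  step 14: S(S(S(add(S(add(add(Z, mul(SZ, SSZ)), add(Z, SZ))), Z))))
  step 15: S(S(S(S(add(add(add(Z, mul(SZ, SSZ)), add(Z, SZ)), Z)))))
  step 16: S(S(S(S(add(add(mul(SZ, SSZ), add(Z, SZ)), Z)))))
  step 17: S(S(S(S(add(add(add(SSZ, mul(Z, SSZ)), add(Z, SZ)), Z)))))
  step 18: S(S(S(S(add(add(S(add(SZ, mul(Z, SSZ))), add(Z, SZ)), Z)))))
  step 19: S(S(S(S(add(S(add(add(SZ, mul(Z, SSZ)), add(Z, SZ))), Z)))))
  step 20: S(S(S(S(S(add(add(add(SZ, mul(Z, SSZ)), add(Z, SZ)), Z))))))
  step 21: S(S(S(S(S(add(add(S(add(Z, mul(Z, SSZ))), add(Z, SZ)), Z))))))
  step 22: S(S(S(S(S(add(S(add(add(Z, mul(Z, SSZ)), add(Z, SZ))), Z))))))
  step 23: S(S(S(S(S(S(add(add(add(Z, mul(Z, SSZ)), add(Z, SZ)), Z)))))))
  step 24: S(S(S(S(S(S(add(add(mul(Z, SSZ), add(Z, SZ)), Z)))))))
  step 25: S(S(S(S(S(S(add(add(Z, add(Z, SZ)), Z)))))))
  step 26: S(S(S(S(S(S(add(add(Z, SZ), Z)))))))
  step 27: S(S(S(S(S(S(add(SZ, Z)))))))
  step 28: S(S(S(S(S(S(S(add(Z, Z))))))))
  step 29: S^7(Z)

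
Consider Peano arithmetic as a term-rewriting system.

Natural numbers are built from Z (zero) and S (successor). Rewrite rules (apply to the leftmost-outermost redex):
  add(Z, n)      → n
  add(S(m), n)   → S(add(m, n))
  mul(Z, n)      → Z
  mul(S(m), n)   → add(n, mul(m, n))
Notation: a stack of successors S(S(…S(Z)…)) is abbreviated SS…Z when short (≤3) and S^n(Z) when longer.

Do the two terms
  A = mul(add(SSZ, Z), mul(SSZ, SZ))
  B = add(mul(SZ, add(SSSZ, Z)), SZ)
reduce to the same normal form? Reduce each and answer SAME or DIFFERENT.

Answer: SAME — A ⇓ S^4(Z), B ⇓ S^4(Z)

Working:
Term A:
  start: mul(add(SSZ, Z), mul(SSZ, SZ))
  step 1: mul(S(add(SZ, Z)), mul(SSZ, SZ))
  step 2: add(mul(SSZ, SZ), mul(add(SZ, Z), mul(SSZ, SZ)))
  step 3: add(add(SZ, mul(SZ, SZ)), mul(add(SZ, Z), mul(SSZ, SZ)))
  step 4: add(S(add(Z, mul(SZ, SZ))), mul(add(SZ, Z), mul(SSZ, SZ)))
  step 5: S(add(add(Z, mul(SZ, SZ)), mul(add(SZ, Z), mul(SSZ, SZ))))
  step 6: S(add(mul(SZ, SZ), mul(add(SZ, Z), mul(SSZ, SZ))))
  step 7: S(add(add(SZ, mul(Z, SZ)), mul(add(SZ, Z), mul(SSZ, SZ))))
  step 8: S(add(S(add(Z, mul(Z, SZ))), mul(add(SZ, Z), mul(SSZ, SZ))))
  step 9: S(S(add(add(Z, mul(Z, SZ)), mul(add(SZ, Z), mul(SSZ, SZ)))))
  step 10: S(S(add(mul(Z, SZ), mul(add(SZ, Z), mul(SSZ, SZ)))))
  step 11: S(S(add(Z, mul(add(SZ, Z), mul(SSZ, SZ)))))
  step 12: S(S(mul(add(SZ, Z), mul(SSZ, SZ))))
  step 13: S(S(mul(S(add(Z, Z)), mul(SSZ, SZ))))
  step 14: S(S(add(mul(SSZ, SZ), mul(add(Z, Z), mul(SSZ, SZ)))))
  step 15: S(S(add(add(SZ, mul(SZ, SZ)), mul(add(Z, Z), mul(SSZ, SZ)))))
  step 16: S(S(add(S(add(Z, mul(SZ, SZ))), mul(add(Z, Z), mul(SSZ, SZ)))))
  step 17: S(S(S(add(add(Z, mul(SZ, SZ)), mul(add(Z, Z), mul(SSZ, SZ))))))
  step 18: S(S(S(add(mul(SZ, SZ), mul(add(Z, Z), mul(SSZ, SZ))))))
  step 19: S(S(S(add(add(SZ, mul(Z, SZ)), mul(add(Z, Z), mul(SSZ, SZ))))))
  step 20: S(S(S(add(S(add(Z, mul(Z, SZ))), mul(add(Z, Z), mul(SSZ, SZ))))))
  step 21: S(S(S(S(add(add(Z, mul(Z, SZ)), mul(add(Z, Z), mul(SSZ, SZ)))))))
  step 22: S(S(S(S(add(mul(Z, SZ), mul(add(Z, Z), mul(SSZ, SZ)))))))
  step 23: S(S(S(S(add(Z, mul(add(Z, Z), mul(SSZ, SZ)))))))
  step 24: S(S(S(S(mul(add(Z, Z), mul(SSZ, SZ))))))
  step 25: S(S(S(S(mul(Z, mul(SSZ, SZ))))))
  step 26: S^4(Z)

Term B:
  start: add(mul(SZ, add(SSSZ, Z)), SZ)
  step 1: add(add(add(SSSZ, Z), mul(Z, add(SSSZ, Z))), SZ)
  step 2: add(add(S(add(SSZ, Z)), mul(Z, add(SSSZ, Z))), SZ)
  step 3: add(S(add(add(SSZ, Z), mul(Z, add(SSSZ, Z)))), SZ)
  step 4: S(add(add(add(SSZ, Z), mul(Z, add(SSSZ, Z))), SZ))
  step 5: S(add(add(S(add(SZ, Z)), mul(Z, add(SSSZ, Z))), SZ))
  step 6: S(add(S(add(add(SZ, Z), mul(Z, add(SSSZ, Z)))), SZ))
  step 7: S(S(add(add(add(SZ, Z), mul(Z, add(SSSZ, Z))), SZ)))
  step 8: S(S(add(add(S(add(Z, Z)), mul(Z, add(SSSZ, Z))), SZ)))
  step 9: S(S(add(S(add(add(Z, Z), mul(Z, add(SSSZ, Z)))), SZ)))
  step 10: S(S(S(add(add(add(Z, Z), mul(Z, add(SSSZ, Z))), SZ))))
  step 11: S(S(S(add(add(Z, mul(Z, add(SSSZ, Z))), SZ))))
  step 12: S(S(S(add(mul(Z, add(SSSZ, Z)), SZ))))
  step 13: S(S(S(add(Z, SZ))))
  step 14: S^4(Z)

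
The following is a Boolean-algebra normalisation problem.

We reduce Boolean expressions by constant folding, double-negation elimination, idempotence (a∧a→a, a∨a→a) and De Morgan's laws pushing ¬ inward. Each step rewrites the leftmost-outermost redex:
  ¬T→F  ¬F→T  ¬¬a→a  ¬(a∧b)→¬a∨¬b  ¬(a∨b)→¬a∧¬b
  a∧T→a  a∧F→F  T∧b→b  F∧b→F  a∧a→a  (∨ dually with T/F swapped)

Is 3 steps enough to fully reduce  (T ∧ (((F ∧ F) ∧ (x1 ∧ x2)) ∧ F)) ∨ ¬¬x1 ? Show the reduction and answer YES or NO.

Answer: NO — after 3 steps the term is ¬¬x1, not yet normal

Working:
  start: (T ∧ (((F ∧ F) ∧ (x1 ∧ x2)) ∧ F)) ∨ ¬¬x1
  step 1: (((F ∧ F) ∧ (x1 ∧ x2)) ∧ F) ∨ ¬¬x1
  step 2: F ∨ ¬¬x1
  step 3: ¬¬x1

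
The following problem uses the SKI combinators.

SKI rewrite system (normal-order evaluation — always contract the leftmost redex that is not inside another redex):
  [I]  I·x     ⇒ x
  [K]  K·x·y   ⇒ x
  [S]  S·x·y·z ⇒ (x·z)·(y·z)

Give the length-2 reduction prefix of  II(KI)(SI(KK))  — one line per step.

  start: II(KI)(SI(KK))
  →1  I(KI)(SI(KK))
  →2  KI(SI(KK))

Answer: after 2 steps: KI(SI(KK))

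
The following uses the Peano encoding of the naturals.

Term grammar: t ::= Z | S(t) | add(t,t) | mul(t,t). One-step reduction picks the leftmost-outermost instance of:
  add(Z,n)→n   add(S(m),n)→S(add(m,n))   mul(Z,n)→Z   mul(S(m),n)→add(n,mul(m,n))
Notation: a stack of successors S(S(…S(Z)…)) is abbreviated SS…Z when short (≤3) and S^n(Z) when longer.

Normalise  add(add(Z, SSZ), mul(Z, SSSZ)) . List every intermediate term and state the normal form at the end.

Answer: normal form = SSZ  (in 5 steps)

Reduction:
  start: add(add(Z, SSZ), mul(Z, SSSZ))
  [1] add(SSZ, mul(Z, SSSZ))
  [2] S(add(SZ, mul(Z, SSSZ)))
  [3] S(S(add(Z, mul(Z, SSSZ))))
  [4] S(S(mul(Z, SSSZ)))
  [5] SSZ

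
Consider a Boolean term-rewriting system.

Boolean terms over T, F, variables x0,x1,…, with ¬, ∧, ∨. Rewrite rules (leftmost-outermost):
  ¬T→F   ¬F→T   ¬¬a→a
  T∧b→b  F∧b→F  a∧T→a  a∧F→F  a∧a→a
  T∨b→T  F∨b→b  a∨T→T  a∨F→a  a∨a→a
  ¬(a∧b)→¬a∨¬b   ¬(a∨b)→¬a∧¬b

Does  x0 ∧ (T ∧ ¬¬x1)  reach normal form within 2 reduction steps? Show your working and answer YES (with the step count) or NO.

Answer: YES — reaches normal form x0 ∧ x1 in 2 ≤ 2 steps

Derivation:
  start: x0 ∧ (T ∧ ¬¬x1)
  →1  x0 ∧ ¬¬x1
  →2  x0 ∧ x1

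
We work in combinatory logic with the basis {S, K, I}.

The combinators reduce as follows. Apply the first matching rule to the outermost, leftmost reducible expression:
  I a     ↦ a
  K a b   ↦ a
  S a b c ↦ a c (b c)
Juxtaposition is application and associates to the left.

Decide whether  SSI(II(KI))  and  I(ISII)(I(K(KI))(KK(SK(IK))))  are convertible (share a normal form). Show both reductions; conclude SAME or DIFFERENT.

Term A:
  start: SSI(II(KI))
  [1] S(II(KI))(I(II(KI)))
  [2] S(I(KI))(I(II(KI)))
  [3] S(KI)(I(II(KI)))
  [4] S(KI)(II(KI))
  [5] S(KI)(I(KI))
  [6] S(KI)(KI)

Term B:
  start: I(ISII)(I(K(KI))(KK(SK(IK))))
  [1] ISII(I(K(KI))(KK(SK(IK))))
  [2] SII(I(K(KI))(KK(SK(IK))))
  [3] I(I(K(KI))(KK(SK(IK))))(I(I(K(KI))(KK(SK(IK)))))
  [4] I(K(KI))(KK(SK(IK)))(I(I(K(KI))(KK(SK(IK)))))
  [5] K(KI)(KK(SK(IK)))(I(I(K(KI))(KK(SK(IK)))))
  [6] KI(I(I(K(KI))(KK(SK(IK)))))
  [7] I

Answer: DIFFERENT — A ⇓ S(KI)(KI), B ⇓ I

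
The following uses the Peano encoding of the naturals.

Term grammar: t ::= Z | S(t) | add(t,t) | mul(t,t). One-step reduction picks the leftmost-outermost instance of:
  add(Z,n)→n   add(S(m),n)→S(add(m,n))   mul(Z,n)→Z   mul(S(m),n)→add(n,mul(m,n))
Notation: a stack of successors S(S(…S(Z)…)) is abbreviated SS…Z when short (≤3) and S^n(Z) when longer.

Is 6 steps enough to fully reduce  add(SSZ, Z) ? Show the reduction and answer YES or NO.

  start: add(SSZ, Z)
  step 1: S(add(SZ, Z))
  step 2: S(S(add(Z, Z)))
  step 3: SSZ

Answer: YES — reaches normal form SSZ in 3 ≤ 6 steps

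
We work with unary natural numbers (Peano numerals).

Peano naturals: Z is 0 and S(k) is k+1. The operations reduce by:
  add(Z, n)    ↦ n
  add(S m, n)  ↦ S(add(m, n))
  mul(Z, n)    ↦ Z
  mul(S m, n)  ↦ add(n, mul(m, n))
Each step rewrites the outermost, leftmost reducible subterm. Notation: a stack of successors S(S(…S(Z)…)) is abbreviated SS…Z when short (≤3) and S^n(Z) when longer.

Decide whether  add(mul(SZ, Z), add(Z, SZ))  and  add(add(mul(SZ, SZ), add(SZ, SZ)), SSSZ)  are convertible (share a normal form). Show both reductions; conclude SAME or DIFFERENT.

Answer: DIFFERENT — A ⇓ SZ, B ⇓ S^6(Z)

Working:
Term A:
  start: add(mul(SZ, Z), add(Z, SZ))
  step 1: add(add(Z, mul(Z, Z)), add(Z, SZ))
  step 2: add(mul(Z, Z), add(Z, SZ))
  step 3: add(Z, add(Z, SZ))
  step 4: add(Z, SZ)
  step 5: SZ

Term B:
  start: add(add(mul(SZ, SZ), add(SZ, SZ)), SSSZ)
  step 1: add(add(add(SZ, mul(Z, SZ)), add(SZ, SZ)), SSSZ)
  step 2: add(add(S(add(Z, mul(Z, SZ))), add(SZ, SZ)), SSSZ)
  step 3: add(S(add(add(Z, mul(Z, SZ)), add(SZ, SZ))), SSSZ)
  step 4: S(add(add(add(Z, mul(Z, SZ)), add(SZ, SZ)), SSSZ))
  step 5: S(add(add(mul(Z, SZ), add(SZ, SZ)), SSSZ))
  step 6: S(add(add(Z, add(SZ, SZ)), SSSZ))
  step 7: S(add(add(SZ, SZ), SSSZ))
  step 8: S(add(S(add(Z, SZ)), SSSZ))
  step 9: S(S(add(add(Z, SZ), SSSZ)))
  step 10: S(S(add(SZ, SSSZ)))
  step 11: S(S(S(add(Z, SSSZ))))
  step 12: S^6(Z)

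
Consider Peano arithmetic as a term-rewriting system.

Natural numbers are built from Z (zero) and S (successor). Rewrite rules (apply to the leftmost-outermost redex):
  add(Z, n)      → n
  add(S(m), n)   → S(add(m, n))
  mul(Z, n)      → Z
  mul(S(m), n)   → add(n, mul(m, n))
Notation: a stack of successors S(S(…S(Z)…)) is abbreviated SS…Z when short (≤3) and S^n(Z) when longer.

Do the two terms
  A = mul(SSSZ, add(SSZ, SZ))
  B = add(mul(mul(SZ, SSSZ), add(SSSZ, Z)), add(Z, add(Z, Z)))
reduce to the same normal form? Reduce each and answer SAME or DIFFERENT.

Term A:
  start: mul(SSSZ, add(SSZ, SZ))
  →1  add(add(SSZ, SZ), mul(SSZ, add(SSZ, SZ)))
  →2  add(S(add(SZ, SZ)), mul(SSZ, add(SSZ, SZ)))
  →3  S(add(add(SZ, SZ), mul(SSZ, add(SSZ, SZ))))
  →4  S(add(S(add(Z, SZ)), mul(SSZ, add(SSZ, SZ))))
  →5  S(S(add(add(Z, SZ), mul(SSZ, add(SSZ, SZ)))))
  →6  S(S(add(SZ, mul(SSZ, add(SSZ, SZ)))))
  →7  S(S(S(add(Z, mul(SSZ, add(SSZ, SZ))))))
  →8  S(S(S(mul(SSZ, add(SSZ, SZ)))))
  →9  S(S(S(add(add(SSZ, SZ), mul(SZ, add(SSZ, SZ))))))
  →10  S(S(S(add(S(add(SZ, SZ)), mul(SZ, add(SSZ, SZ))))))
  →11  S(S(S(S(add(add(SZ, SZ), mul(SZ, add(SSZ, SZ)))))))
  →12  S(S(S(S(add(S(add(Z, SZ)), mul(SZ, add(SSZ, SZ)))))))
  →13  S(S(S(S(S(add(add(Z, SZ), mul(SZ, add(SSZ, SZ))))))))
  →14  S(S(S(S(S(add(SZ, mul(SZ, add(SSZ, SZ))))))))
  →15  S(S(S(S(S(S(add(Z, mul(SZ, add(SSZ, SZ)))))))))
  →16  S(S(S(S(S(S(mul(SZ, add(SSZ, SZ))))))))
  →17  S(S(S(S(S(S(add(add(SSZ, SZ), mul(Z, add(SSZ, SZ)))))))))
  →18  S(S(S(S(S(S(add(S(add(SZ, SZ)), mul(Z, add(SSZ, SZ)))))))))
  →19  S(S(S(S(S(S(S(add(add(SZ, SZ), mul(Z, add(SSZ, SZ))))))))))
  →20  S(S(S(S(S(S(S(add(S(add(Z, SZ)), mul(Z, add(SSZ, SZ))))))))))
  →21  S(S(S(S(S(S(S(S(add(add(Z, SZ), mul(Z, add(SSZ, SZ)))))))))))
  →22  S(S(S(S(S(S(S(S(add(SZ, mul(Z, add(SSZ, SZ)))))))))))
  →23  S(S(S(S(S(S(S(S(S(add(Z, mul(Z, add(SSZ, SZ))))))))))))
  →24  S(S(S(S(S(S(S(S(S(mul(Z, add(SSZ, SZ)))))))))))
  →25  S^9(Z)

Term B:
  start: add(mul(mul(SZ, SSSZ), add(SSSZ, Z)), add(Z, add(Z, Z)))
  →1  add(mul(add(SSSZ, mul(Z, SSSZ)), add(SSSZ, Z)), add(Z, add(Z, Z)))
  →2  add(mul(S(add(SSZ, mul(Z, SSSZ))), add(SSSZ, Z)), add(Z, add(Z, Z)))
  →3  add(add(add(SSSZ, Z), mul(add(SSZ, mul(Z, SSSZ)), add(SSSZ, Z))), add(Z, add(Z, Z)))
  →4  add(add(S(add(SSZ, Z)), mul(add(SSZ, mul(Z, SSSZ)), add(SSSZ, Z))), add(Z, add(Z, Z)))
  →5  add(S(add(add(SSZ, Z), mul(add(SSZ, mul(Z, SSSZ)), add(SSSZ, Z)))), add(Z, add(Z, Z)))
  →6  S(add(add(add(SSZ, Z), mul(add(SSZ, mul(Z, SSSZ)), add(SSSZ, Z))), add(Z, add(Z, Z))))
  →7  S(add(add(S(add(SZ, Z)), mul(add(SSZ, mul(Z, SSSZ)), add(SSSZ, Z))), add(Z, add(Z, Z))))
  →8  S(add(S(add(add(SZ, Z), mul(add(SSZ, mul(Z, SSSZ)), add(SSSZ, Z)))), add(Z, add(Z, Z))))
  →9  S(S(add(add(add(SZ, Z), mul(add(SSZ, mul(Z, SSSZ)), add(SSSZ, Z))), add(Z, add(Z, Z)))))
  →10  S(S(add(add(S(add(Z, Z)), mul(add(SSZ, mul(Z, SSSZ)), add(SSSZ, Z))), add(Z, add(Z, Z)))))
  →11  S(S(add(S(add(add(Z, Z), mul(add(SSZ, mul(Z, SSSZ)), add(SSSZ, Z)))), add(Z, add(Z, Z)))))
  →12  S(S(S(add(add(add(Z, Z), mul(add(SSZ, mul(Z, SSSZ)), add(SSSZ, Z))), add(Z, add(Z, Z))))))
  →13  S(S(S(add(add(Z, mul(add(SSZ, mul(Z, SSSZ)), add(SSSZ, Z))), add(Z, add(Z, Z))))))
  →14  S(S(S(add(mul(add(SSZ, mul(Z, SSSZ)), add(SSSZ, Z)), add(Z, add(Z, Z))))))
  →15  S(S(S(add(mul(S(add(SZ, mul(Z, SSSZ))), add(SSSZ, Z)), add(Z, add(Z, Z))))))
  →16  S(S(S(add(add(add(SSSZ, Z), mul(add(SZ, mul(Z, SSSZ)), add(SSSZ, Z))), add(Z, add(Z, Z))))))
  →17  S(S(S(add(add(S(add(SSZ, Z)), mul(add(SZ, mul(Z, SSSZ)), add(SSSZ, Z))), add(Z, add(Z, Z))))))
  →18  S(S(S(add(S(add(add(SSZ, Z), mul(add(SZ, mul(Z, SSSZ)), add(SSSZ, Z)))), add(Z, add(Z, Z))))))
  →19  S(S(S(S(add(add(add(SSZ, Z), mul(add(SZ, mul(Z, SSSZ)), add(SSSZ, Z))), add(Z, add(Z, Z)))))))
  →20  S(S(S(S(add(add(S(add(SZ, Z)), mul(add(SZ, mul(Z, SSSZ)), add(SSSZ, Z))), add(Z, add(Z, Z)))))))
  →21  S(S(S(S(add(S(add(add(SZ, Z), mul(add(SZ, mul(Z, SSSZ)), add(SSSZ, Z)))), add(Z, add(Z, Z)))))))
  →22  S(S(S(S(S(add(add(add(SZ, Z), mul(add(SZ, mul(Z, SSSZ)), add(SSSZ, Z))), add(Z, add(Z, Z))))))))
  →23  S(S(S(S(S(add(add(S(add(Z, Z)), mul(add(SZ, mul(Z, SSSZ)), add(SSSZ, Z))), add(Z, add(Z, Z))))))))
  →24  S(S(S(S(S(add(S(add(add(Z, Z), mul(add(SZ, mul(Z, SSSZ)), add(SSSZ, Z)))), add(Z, add(Z, Z))))))))
  →25  S(S(S(S(S(S(add(add(add(Z, Z), mul(add(SZ, mul(Z, SSSZ)), add(SSSZ, Z))), add(Z, add(Z, Z)))))))))
  →26  S(S(S(S(S(S(add(add(Z, mul(add(SZ, mul(Z, SSSZ)), add(SSSZ, Z))), add(Z, add(Z, Z)))))))))
  →27  S(S(S(S(S(S(add(mul(add(SZ, mul(Z, SSSZ)), add(SSSZ, Z)), add(Z, add(Z, Z)))))))))
  →28  S(S(S(S(S(S(add(mul(S(add(Z, mul(Z, SSSZ))), add(SSSZ, Z)), add(Z, add(Z, Z)))))))))
  →29  S(S(S(S(S(S(add(add(add(SSSZ, Z), mul(add(Z, mul(Z, SSSZ)), add(SSSZ, Z))), add(Z, add(Z, Z)))))))))
  →30  S(S(S(S(S(S(add(add(S(add(SSZ, Z)), mul(add(Z, mul(Z, SSSZ)), add(SSSZ, Z))), add(Z, add(Z, Z)))))))))
  →31  S(S(S(S(S(S(add(S(add(add(SSZ, Z), mul(add(Z, mul(Z, SSSZ)), add(SSSZ, Z)))), add(Z, add(Z, Z)))))))))
  →32  S(S(S(S(S(S(S(add(add(add(SSZ, Z), mul(add(Z, mul(Z, SSSZ)), add(SSSZ, Z))), add(Z, add(Z, Z))))))))))
  →33  S(S(S(S(S(S(S(add(add(S(add(SZ, Z)), mul(add(Z, mul(Z, SSSZ)), add(SSSZ, Z))), add(Z, add(Z, Z))))))))))
  →34  S(S(S(S(S(S(S(add(S(add(add(SZ, Z), mul(add(Z, mul(Z, SSSZ)), add(SSSZ, Z)))), add(Z, add(Z, Z))))))))))
  →35  S(S(S(S(S(S(S(S(add(add(add(SZ, Z), mul(add(Z, mul(Z, SSSZ)), add(SSSZ, Z))), add(Z, add(Z, Z)))))))))))
  →36  S(S(S(S(S(S(S(S(add(add(S(add(Z, Z)), mul(add(Z, mul(Z, SSSZ)), add(SSSZ, Z))), add(Z, add(Z, Z)))))))))))
  →37  S(S(S(S(S(S(S(S(add(S(add(add(Z, Z), mul(add(Z, mul(Z, SSSZ)), add(SSSZ, Z)))), add(Z, add(Z, Z)))))))))))
  →38  S(S(S(S(S(S(S(S(S(add(add(add(Z, Z), mul(add(Z, mul(Z, SSSZ)), add(SSSZ, Z))), add(Z, add(Z, Z))))))))))))
  →39  S(S(S(S(S(S(S(S(S(add(add(Z, mul(add(Z, mul(Z, SSSZ)), add(SSSZ, Z))), add(Z, add(Z, Z))))))))))))
  →40  S(S(S(S(S(S(S(S(S(add(mul(add(Z, mul(Z, SSSZ)), add(SSSZ, Z)), add(Z, add(Z, Z))))))))))))
  →41  S(S(S(S(S(S(S(S(S(add(mul(mul(Z, SSSZ), add(SSSZ, Z)), add(Z, add(Z, Z))))))))))))
  →42  S(S(S(S(S(S(S(S(S(add(mul(Z, add(SSSZ, Z)), add(Z, add(Z, Z))))))))))))
  →43  S(S(S(S(S(S(S(S(S(add(Z, add(Z, add(Z, Z))))))))))))
  →44  S(S(S(S(S(S(S(S(S(add(Z, add(Z, Z)))))))))))
  →45  S(S(S(S(S(S(S(S(S(add(Z, Z))))))))))
  →46  S^9(Z)

Answer: SAME — A ⇓ S^9(Z), B ⇓ S^9(Z)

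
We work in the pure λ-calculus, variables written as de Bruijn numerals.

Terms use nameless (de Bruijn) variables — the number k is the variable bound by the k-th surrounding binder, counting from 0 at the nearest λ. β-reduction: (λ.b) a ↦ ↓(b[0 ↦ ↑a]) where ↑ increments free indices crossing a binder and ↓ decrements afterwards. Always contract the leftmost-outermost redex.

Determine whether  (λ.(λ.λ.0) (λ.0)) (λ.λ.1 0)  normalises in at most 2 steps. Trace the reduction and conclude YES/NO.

Answer: YES — reaches normal form λ.0 in 2 ≤ 2 steps

Derivation:
  start: (λ.(λ.λ.0) (λ.0)) (λ.λ.1 0)
  [1] (λ.λ.0) (λ.0)
  [2] λ.0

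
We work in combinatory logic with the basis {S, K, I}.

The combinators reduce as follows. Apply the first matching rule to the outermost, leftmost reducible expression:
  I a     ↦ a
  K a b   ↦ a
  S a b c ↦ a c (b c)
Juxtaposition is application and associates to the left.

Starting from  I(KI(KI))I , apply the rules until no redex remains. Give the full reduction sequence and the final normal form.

  start: I(KI(KI))I
  →1  KI(KI)I
  →2  II
  →3  I

Answer: normal form = I  (in 3 steps)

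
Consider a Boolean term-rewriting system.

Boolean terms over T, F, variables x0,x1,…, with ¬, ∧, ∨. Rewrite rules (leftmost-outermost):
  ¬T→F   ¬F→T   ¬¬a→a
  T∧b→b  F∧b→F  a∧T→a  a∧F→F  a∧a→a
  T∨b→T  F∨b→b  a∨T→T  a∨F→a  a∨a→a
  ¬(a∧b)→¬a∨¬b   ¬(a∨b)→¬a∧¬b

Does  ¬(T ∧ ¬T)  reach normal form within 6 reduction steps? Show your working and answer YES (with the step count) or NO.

Answer: YES — reaches normal form T in 4 ≤ 6 steps

Working:
  start: ¬(T ∧ ¬T)
  [1] ¬T ∨ ¬¬T
  [2] F ∨ ¬¬T
  [3] ¬¬T
  [4] T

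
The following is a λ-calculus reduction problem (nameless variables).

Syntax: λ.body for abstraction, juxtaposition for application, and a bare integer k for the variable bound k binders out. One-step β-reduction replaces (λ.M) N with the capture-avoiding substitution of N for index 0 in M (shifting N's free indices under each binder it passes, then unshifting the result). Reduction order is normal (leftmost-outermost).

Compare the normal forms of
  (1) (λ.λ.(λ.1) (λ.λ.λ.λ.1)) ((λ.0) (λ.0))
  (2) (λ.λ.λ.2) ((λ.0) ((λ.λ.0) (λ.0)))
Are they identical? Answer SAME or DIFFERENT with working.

Answer: DIFFERENT — A ⇓ λ.0, B ⇓ λ.λ.λ.0

Derivation:
Term A:
  start: (λ.λ.(λ.1) (λ.λ.λ.λ.1)) ((λ.0) (λ.0))
  step 1: λ.(λ.1) (λ.λ.λ.λ.1)
  step 2: λ.0

Term B:
  start: (λ.λ.λ.2) ((λ.0) ((λ.λ.0) (λ.0)))
  step 1: λ.λ.(λ.0) ((λ.λ.0) (λ.0))
  step 2: λ.λ.(λ.λ.0) (λ.0)
  step 3: λ.λ.λ.0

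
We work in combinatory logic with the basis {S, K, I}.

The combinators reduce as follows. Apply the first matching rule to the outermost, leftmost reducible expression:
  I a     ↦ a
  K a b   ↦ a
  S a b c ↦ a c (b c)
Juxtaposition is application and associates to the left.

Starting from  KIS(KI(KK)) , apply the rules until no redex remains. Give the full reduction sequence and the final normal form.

Answer: normal form = I  (in 3 steps)

Derivation:
  start: KIS(KI(KK))
  step 1: I(KI(KK))
  step 2: KI(KK)
  step 3: I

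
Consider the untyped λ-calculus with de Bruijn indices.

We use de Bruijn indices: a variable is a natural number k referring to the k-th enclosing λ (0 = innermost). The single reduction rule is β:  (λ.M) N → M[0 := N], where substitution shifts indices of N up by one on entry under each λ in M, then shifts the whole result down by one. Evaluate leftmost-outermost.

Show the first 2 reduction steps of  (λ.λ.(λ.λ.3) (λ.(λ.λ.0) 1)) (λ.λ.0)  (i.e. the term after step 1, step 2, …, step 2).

Answer: after 2 steps: λ.λ.λ.λ.0

Derivation:
  start: (λ.λ.(λ.λ.3) (λ.(λ.λ.0) 1)) (λ.λ.0)
  step 1: λ.(λ.λ.λ.λ.0) (λ.(λ.λ.0) 1)
  step 2: λ.λ.λ.λ.0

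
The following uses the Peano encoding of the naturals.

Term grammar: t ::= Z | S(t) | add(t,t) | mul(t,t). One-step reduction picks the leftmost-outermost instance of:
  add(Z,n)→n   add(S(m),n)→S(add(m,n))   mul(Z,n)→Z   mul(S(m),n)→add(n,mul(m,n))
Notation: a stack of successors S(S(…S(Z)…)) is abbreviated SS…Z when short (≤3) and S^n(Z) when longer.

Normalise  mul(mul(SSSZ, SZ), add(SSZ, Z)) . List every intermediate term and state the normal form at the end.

Answer: normal form = S^6(Z)  (in 32 steps)

Derivation:
  start: mul(mul(SSSZ, SZ), add(SSZ, Z))
  [1] mul(add(SZ, mul(SSZ, SZ)), add(SSZ, Z))
  [2] mul(S(add(Z, mul(SSZ, SZ))), add(SSZ, Z))
  [3] add(add(SSZ, Z), mul(add(Z, mul(SSZ, SZ)), add(SSZ, Z)))
  [4] add(S(add(SZ, Z)), mul(add(Z, mul(SSZ, SZ)), add(SSZ, Z)))
  [5] S(add(add(SZ, Z), mul(add(Z, mul(SSZ, SZ)), add(SSZ, Z))))
  [6] S(add(S(add(Z, Z)), mul(add(Z, mul(SSZ, SZ)), add(SSZ, Z))))
  [7] S(S(add(add(Z, Z), mul(add(Z, mul(SSZ, SZ)), add(SSZ, Z)))))
  [8] S(S(add(Z, mul(add(Z, mul(SSZ, SZ)), add(SSZ, Z)))))
  [9] S(S(mul(add(Z, mul(SSZ, SZ)), add(SSZ, Z))))
  [10] S(S(mul(mul(SSZ, SZ), add(SSZ, Z))))
  [11] S(S(mul(add(SZ, mul(SZ, SZ)), add(SSZ, Z))))
  [12] S(S(mul(S(add(Z, mul(SZ, SZ))), add(SSZ, Z))))
  [13] S(S(add(add(SSZ, Z), mul(add(Z, mul(SZ, SZ)), add(SSZ, Z)))))
  [14] S(S(add(S(add(SZ, Z)), mul(add(Z, mul(SZ, SZ)), add(SSZ, Z)))))
  [15] S(S(S(add(add(SZ, Z), mul(add(Z, mul(SZ, SZ)), add(SSZ, Z))))))
  [16] S(S(S(add(S(add(Z, Z)), mul(add(Z, mul(SZ, SZ)), add(SSZ, Z))))))
  [17] S(S(S(S(add(add(Z, Z), mul(add(Z, mul(SZ, SZ)), add(SSZ, Z)))))))
  [18] S(S(S(S(add(Z, mul(add(Z, mul(SZ, SZ)), add(SSZ, Z)))))))
  [19] S(S(S(S(mul(add(Z, mul(SZ, SZ)), add(SSZ, Z))))))
  [20] S(S(S(S(mul(mul(SZ, SZ), add(SSZ, Z))))))
  [21] S(S(S(S(mul(add(SZ, mul(Z, SZ)), add(SSZ, Z))))))
  [22] S(S(S(S(mul(S(add(Z, mul(Z, SZ))), add(SSZ, Z))))))
  [23] S(S(S(S(add(add(SSZ, Z), mul(add(Z, mul(Z, SZ)), add(SSZ, Z)))))))
  [24] S(S(S(S(add(S(add(SZ, Z)), mul(add(Z, mul(Z, SZ)), add(SSZ, Z)))))))
  [25] S(S(S(S(S(add(add(SZ, Z), mul(add(Z, mul(Z, SZ)), add(SSZ, Z))))))))
  [26] S(S(S(S(S(add(S(add(Z, Z)), mul(add(Z, mul(Z, SZ)), add(SSZ, Z))))))))
  [27] S(S(S(S(S(S(add(add(Z, Z), mul(add(Z, mul(Z, SZ)), add(SSZ, Z)))))))))
  [28] S(S(S(S(S(S(add(Z, mul(add(Z, mul(Z, SZ)), add(SSZ, Z)))))))))
  [29] S(S(S(S(S(S(mul(add(Z, mul(Z, SZ)), add(SSZ, Z))))))))
  [30] S(S(S(S(S(S(mul(mul(Z, SZ), add(SSZ, Z))))))))
  [31] S(S(S(S(S(S(mul(Z, add(SSZ, Z))))))))
  [32] S^6(Z)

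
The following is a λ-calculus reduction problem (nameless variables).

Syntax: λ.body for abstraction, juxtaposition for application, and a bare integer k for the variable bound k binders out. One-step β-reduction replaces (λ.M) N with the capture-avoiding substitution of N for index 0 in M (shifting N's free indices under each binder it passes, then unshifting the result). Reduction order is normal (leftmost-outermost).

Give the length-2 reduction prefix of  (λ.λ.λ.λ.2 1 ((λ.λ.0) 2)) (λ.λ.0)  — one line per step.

  start: (λ.λ.λ.λ.2 1 ((λ.λ.0) 2)) (λ.λ.0)
  [1] λ.λ.λ.2 1 ((λ.λ.0) 2)
  [2] λ.λ.λ.2 1 (λ.0)

Answer: after 2 steps: λ.λ.λ.2 1 (λ.0)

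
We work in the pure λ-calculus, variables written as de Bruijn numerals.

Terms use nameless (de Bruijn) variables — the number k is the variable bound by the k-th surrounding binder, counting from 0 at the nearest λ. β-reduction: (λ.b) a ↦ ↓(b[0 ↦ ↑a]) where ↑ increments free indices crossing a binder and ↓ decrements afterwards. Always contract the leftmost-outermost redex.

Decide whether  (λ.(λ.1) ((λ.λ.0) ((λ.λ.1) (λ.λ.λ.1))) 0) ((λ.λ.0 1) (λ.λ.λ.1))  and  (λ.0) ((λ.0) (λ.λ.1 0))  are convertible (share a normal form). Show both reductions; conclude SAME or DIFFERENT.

Term A:
  start: (λ.(λ.1) ((λ.λ.0) ((λ.λ.1) (λ.λ.λ.1))) 0) ((λ.λ.0 1) (λ.λ.λ.1))
  →1  (λ.(λ.λ.0 1) (λ.λ.λ.1)) ((λ.λ.0) ((λ.λ.1) (λ.λ.λ.1))) ((λ.λ.0 1) (λ.λ.λ.1))
  →2  (λ.λ.0 1) (λ.λ.λ.1) ((λ.λ.0 1) (λ.λ.λ.1))
  →3  (λ.0 (λ.λ.λ.1)) ((λ.λ.0 1) (λ.λ.λ.1))
  →4  (λ.λ.0 1) (λ.λ.λ.1) (λ.λ.λ.1)
  →5  (λ.0 (λ.λ.λ.1)) (λ.λ.λ.1)
  →6  (λ.λ.λ.1) (λ.λ.λ.1)
  →7  λ.λ.1

Term B:
  start: (λ.0) ((λ.0) (λ.λ.1 0))
  →1  (λ.0) (λ.λ.1 0)
  →2  λ.λ.1 0

Answer: DIFFERENT — A ⇓ λ.λ.1, B ⇓ λ.λ.1 0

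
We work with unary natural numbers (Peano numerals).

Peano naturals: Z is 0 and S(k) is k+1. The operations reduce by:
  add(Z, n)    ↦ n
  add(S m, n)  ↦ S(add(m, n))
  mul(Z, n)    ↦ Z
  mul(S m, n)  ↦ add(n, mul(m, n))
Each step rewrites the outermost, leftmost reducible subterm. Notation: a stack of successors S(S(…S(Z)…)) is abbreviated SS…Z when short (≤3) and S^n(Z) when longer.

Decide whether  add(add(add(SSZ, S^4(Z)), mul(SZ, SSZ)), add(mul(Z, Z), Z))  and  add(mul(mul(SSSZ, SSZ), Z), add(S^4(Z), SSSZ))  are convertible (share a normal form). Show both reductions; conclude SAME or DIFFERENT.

Answer: DIFFERENT — A ⇓ S^8(Z), B ⇓ S^7(Z)

Derivation:
Term A:
  start: add(add(add(SSZ, S^4(Z)), mul(SZ, SSZ)), add(mul(Z, Z), Z))
  step 1: add(add(S(add(SZ, S^4(Z))), mul(SZ, SSZ)), add(mul(Z, Z), Z))
  step 2: add(S(add(add(SZ, S^4(Z)), mul(SZ, SSZ))), add(mul(Z, Z), Z))
  step 3: S(add(add(add(SZ, S^4(Z)), mul(SZ, SSZ)), add(mul(Z, Z), Z)))
  step 4: S(add(add(S(add(Z, S^4(Z))), mul(SZ, SSZ)), add(mul(Z, Z), Z)))
  step 5: S(add(S(add(add(Z, S^4(Z)), mul(SZ, SSZ))), add(mul(Z, Z), Z)))
  step 6: S(S(add(add(add(Z, S^4(Z)), mul(SZ, SSZ)), add(mul(Z, Z), Z))))
  step 7: S(S(add(add(S^4(Z), mul(SZ, SSZ)), add(mul(Z, Z), Z))))
  step 8: S(S(add(S(add(SSSZ, mul(SZ, SSZ))), add(mul(Z, Z), Z))))
  step 9: S(S(S(add(add(SSSZ, mul(SZ, SSZ)), add(mul(Z, Z), Z)))))
  step 10: S(S(S(add(S(add(SSZ, mul(SZ, SSZ))), add(mul(Z, Z), Z)))))
  step 11: S(S(S(S(add(add(SSZ, mul(SZ, SSZ)), add(mul(Z, Z), Z))))))
  step 12: S(S(S(S(add(S(add(SZ, mul(SZ, SSZ))), add(mul(Z, Z), Z))))))
  step 13: S(S(S(S(S(add(add(SZ, mul(SZ, SSZ)), add(mul(Z, Z), Z)))))))
  step 14: S(S(S(S(S(add(S(add(Z, mul(SZ, SSZ))), add(mul(Z, Z), Z)))))))
  step 15: S(S(S(S(S(S(add(add(Z, mul(SZ, SSZ)), add(mul(Z, Z), Z))))))))
  step 16: S(S(S(S(S(S(add(mul(SZ, SSZ), add(mul(Z, Z), Z))))))))
  step 17: S(S(S(S(S(S(add(add(SSZ, mul(Z, SSZ)), add(mul(Z, Z), Z))))))))
  step 18: S(S(S(S(S(S(add(S(add(SZ, mul(Z, SSZ))), add(mul(Z, Z), Z))))))))
  step 19: S(S(S(S(S(S(S(add(add(SZ, mul(Z, SSZ)), add(mul(Z, Z), Z)))))))))
  step 20: S(S(S(S(S(S(S(add(S(add(Z, mul(Z, SSZ))), add(mul(Z, Z), Z)))))))))
  step 21: S(S(S(S(S(S(S(S(add(add(Z, mul(Z, SSZ)), add(mul(Z, Z), Z))))))))))
  step 22: S(S(S(S(S(S(S(S(add(mul(Z, SSZ), add(mul(Z, Z), Z))))))))))
  step 23: S(S(S(S(S(S(S(S(add(Z, add(mul(Z, Z), Z))))))))))
  step 24: S(S(S(S(S(S(S(S(add(mul(Z, Z), Z)))))))))
  step 25: S(S(S(S(S(S(S(S(add(Z, Z)))))))))
  step 26: S^8(Z)

Term B:
  start: add(mul(mul(SSSZ, SSZ), Z), add(S^4(Z), SSSZ))
  step 1: add(mul(add(SSZ, mul(SSZ, SSZ)), Z), add(S^4(Z), SSSZ))
  step 2: add(mul(S(add(SZ, mul(SSZ, SSZ))), Z), add(S^4(Z), SSSZ))
  step 3: add(add(Z, mul(add(SZ, mul(SSZ, SSZ)), Z)), add(S^4(Z), SSSZ))
  step 4: add(mul(add(SZ, mul(SSZ, SSZ)), Z), add(S^4(Z), SSSZ))
  step 5: add(mul(S(add(Z, mul(SSZ, SSZ))), Z), add(S^4(Z), SSSZ))
  step 6: add(add(Z, mul(add(Z, mul(SSZ, SSZ)), Z)), add(S^4(Z), SSSZ))
  step 7: add(mul(add(Z, mul(SSZ, SSZ)), Z), add(S^4(Z), SSSZ))
  step 8: add(mul(mul(SSZ, SSZ), Z), add(S^4(Z), SSSZ))
  step 9: add(mul(add(SSZ, mul(SZ, SSZ)), Z), add(S^4(Z), SSSZ))
  step 10: add(mul(S(add(SZ, mul(SZ, SSZ))), Z), add(S^4(Z), SSSZ))
  step 11: add(add(Z, mul(add(SZ, mul(SZ, SSZ)), Z)), add(S^4(Z), SSSZ))
  step 12: add(mul(add(SZ, mul(SZ, SSZ)), Z), add(S^4(Z), SSSZ))
  step 13: add(mul(S(add(Z, mul(SZ, SSZ))), Z), add(S^4(Z), SSSZ))
  step 14: add(add(Z, mul(add(Z, mul(SZ, SSZ)), Z)), add(S^4(Z), SSSZ))
  step 15: add(mul(add(Z, mul(SZ, SSZ)), Z), add(S^4(Z), SSSZ))
  step 16: add(mul(mul(SZ, SSZ), Z), add(S^4(Z), SSSZ))
  step 17: add(mul(add(SSZ, mul(Z, SSZ)), Z), add(S^4(Z), SSSZ))
  step 18: add(mul(S(add(SZ, mul(Z, SSZ))), Z), add(S^4(Z), SSSZ))
  step 19: add(add(Z, mul(add(SZ, mul(Z, SSZ)), Z)), add(S^4(Z), SSSZ))
  step 20: add(mul(add(SZ, mul(Z, SSZ)), Z), add(S^4(Z), SSSZ))
  step 21: add(mul(S(add(Z, mul(Z, SSZ))), Z), add(S^4(Z), SSSZ))
  step 22: add(add(Z, mul(add(Z, mul(Z, SSZ)), Z)), add(S^4(Z), SSSZ))
  step 23: add(mul(add(Z, mul(Z, SSZ)), Z), add(S^4(Z), SSSZ))
  step 24: add(mul(mul(Z, SSZ), Z), add(S^4(Z), SSSZ))
  step 25: add(mul(Z, Z), add(S^4(Z), SSSZ))
  step 26: add(Z, add(S^4(Z), SSSZ))
  step 27: add(S^4(Z), SSSZ)
  step 28: S(add(SSSZ, SSSZ))
  step 29: S(S(add(SSZ, SSSZ)))
  step 30: S(S(S(add(SZ, SSSZ))))
  step 31: S(S(S(S(add(Z, SSSZ)))))
  step 32: S^7(Z)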